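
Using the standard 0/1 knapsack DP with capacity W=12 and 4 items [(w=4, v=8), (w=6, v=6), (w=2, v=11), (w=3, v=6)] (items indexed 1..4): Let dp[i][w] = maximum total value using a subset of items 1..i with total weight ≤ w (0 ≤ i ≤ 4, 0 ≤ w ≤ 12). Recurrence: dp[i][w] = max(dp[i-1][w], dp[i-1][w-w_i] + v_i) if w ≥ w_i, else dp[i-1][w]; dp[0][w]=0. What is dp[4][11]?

25

i\w   0   1   2   3   4   5   6   7   8   9  10  11  12
  0   0   0   0   0   0   0   0   0   0   0   0   0   0
  1   0   0   0   0   8   8   8   8   8   8   8   8   8
  2   0   0   0   0   8   8   8   8   8   8  14  14  14
  3   0   0  11  11  11  11  19  19  19  19  19  19  25
  4   0   0  11  11  11  17  19  19  19  25  25  25  25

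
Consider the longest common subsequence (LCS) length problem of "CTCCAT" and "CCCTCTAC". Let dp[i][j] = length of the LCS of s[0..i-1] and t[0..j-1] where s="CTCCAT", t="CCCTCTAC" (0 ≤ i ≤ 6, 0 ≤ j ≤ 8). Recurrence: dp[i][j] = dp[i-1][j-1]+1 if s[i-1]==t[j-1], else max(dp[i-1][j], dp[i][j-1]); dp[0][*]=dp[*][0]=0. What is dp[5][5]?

3

   ''  C  C  C  T  C  T  A  C
''  0  0  0  0  0  0  0  0  0
 C  0  1  1  1  1  1  1  1  1
 T  0  1  1  1  2  2  2  2  2
 C  0  1  2  2  2  3  3  3  3
 C  0  1  2  3  3  3  3  3  4
 A  0  1  2  3  3  3  3  4  4
 T  0  1  2  3  4  4  4  4  4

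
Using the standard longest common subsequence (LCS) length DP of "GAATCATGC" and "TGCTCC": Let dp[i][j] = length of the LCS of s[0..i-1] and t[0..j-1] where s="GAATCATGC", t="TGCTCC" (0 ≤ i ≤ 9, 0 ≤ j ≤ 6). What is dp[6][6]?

3

   ''  T  G  C  T  C  C
''  0  0  0  0  0  0  0
 G  0  0  1  1  1  1  1
 A  0  0  1  1  1  1  1
 A  0  0  1  1  1  1  1
 T  0  1  1  1  2  2  2
 C  0  1  1  2  2  3  3
 A  0  1  1  2  2  3  3
 T  0  1  1  2  3  3  3
 G  0  1  2  2  3  3  3
 C  0  1  2  3  3  4  4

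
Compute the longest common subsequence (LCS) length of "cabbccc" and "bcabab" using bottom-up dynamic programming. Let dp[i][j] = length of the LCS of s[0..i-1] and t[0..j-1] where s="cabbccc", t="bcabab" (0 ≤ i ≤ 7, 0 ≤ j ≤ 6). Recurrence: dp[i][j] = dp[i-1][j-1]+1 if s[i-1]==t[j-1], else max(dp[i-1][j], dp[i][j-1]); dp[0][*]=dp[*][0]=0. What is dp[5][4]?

3

   ''  b  c  a  b  a  b
''  0  0  0  0  0  0  0
 c  0  0  1  1  1  1  1
 a  0  0  1  2  2  2  2
 b  0  1  1  2  3  3  3
 b  0  1  1  2  3  3  4
 c  0  1  2  2  3  3  4
 c  0  1  2  2  3  3  4
 c  0  1  2  2  3  3  4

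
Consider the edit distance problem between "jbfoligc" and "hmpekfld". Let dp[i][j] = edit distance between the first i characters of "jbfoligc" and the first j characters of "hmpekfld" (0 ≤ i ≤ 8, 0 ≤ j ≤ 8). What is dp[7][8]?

   ''  h  m  p  e  k  f  l  d
''  0  1  2  3  4  5  6  7  8
 j  1  1  2  3  4  5  6  7  8
 b  2  2  2  3  4  5  6  7  8
 f  3  3  3  3  4  5  5  6  7
 o  4  4  4  4  4  5  6  6  7
 l  5  5  5  5  5  5  6  6  7
 i  6  6  6  6  6  6  6  7  7
 g  7  7  7  7  7  7  7  7  8
 c  8  8  8  8  8  8  8  8  8

8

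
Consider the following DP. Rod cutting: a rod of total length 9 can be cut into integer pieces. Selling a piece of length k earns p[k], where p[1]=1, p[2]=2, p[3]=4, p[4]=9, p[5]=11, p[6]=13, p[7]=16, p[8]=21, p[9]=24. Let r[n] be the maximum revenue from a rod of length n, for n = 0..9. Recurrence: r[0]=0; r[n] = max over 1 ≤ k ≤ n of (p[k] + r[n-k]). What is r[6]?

   n    0    1    2    3    4    5    6    7    8    9
r[n]    0    1    2    4    9   11   13   16   21   24

13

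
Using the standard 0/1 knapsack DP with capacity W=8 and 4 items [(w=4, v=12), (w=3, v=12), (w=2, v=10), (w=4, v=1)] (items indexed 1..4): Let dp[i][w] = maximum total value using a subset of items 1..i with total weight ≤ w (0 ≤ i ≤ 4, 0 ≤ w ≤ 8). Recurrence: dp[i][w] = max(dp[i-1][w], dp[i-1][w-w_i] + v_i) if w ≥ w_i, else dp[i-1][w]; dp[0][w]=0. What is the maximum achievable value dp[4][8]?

24

i\w   0   1   2   3   4   5   6   7   8
  0   0   0   0   0   0   0   0   0   0
  1   0   0   0   0  12  12  12  12  12
  2   0   0   0  12  12  12  12  24  24
  3   0   0  10  12  12  22  22  24  24
  4   0   0  10  12  12  22  22  24  24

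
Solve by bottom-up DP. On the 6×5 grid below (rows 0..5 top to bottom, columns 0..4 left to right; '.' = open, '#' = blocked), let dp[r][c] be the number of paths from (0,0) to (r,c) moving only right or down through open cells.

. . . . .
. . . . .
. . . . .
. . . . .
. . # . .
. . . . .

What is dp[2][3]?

r\c   0   1   2   3   4
  0   1   1   1   1   1
  1   1   2   3   4   5
  2   1   3   6  10  15
  3   1   4  10  20  35
  4   1   5   0  20  55
  5   1   6   6  26  81

10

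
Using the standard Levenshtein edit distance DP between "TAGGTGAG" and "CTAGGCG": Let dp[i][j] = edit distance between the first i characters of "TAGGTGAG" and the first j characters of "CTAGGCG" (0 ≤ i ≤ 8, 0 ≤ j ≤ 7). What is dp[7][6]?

   ''  C  T  A  G  G  C  G
''  0  1  2  3  4  5  6  7
 T  1  1  1  2  3  4  5  6
 A  2  2  2  1  2  3  4  5
 G  3  3  3  2  1  2  3  4
 G  4  4  4  3  2  1  2  3
 T  5  5  4  4  3  2  2  3
 G  6  6  5  5  4  3  3  2
 A  7  7  6  5  5  4  4  3
 G  8  8  7  6  5  5  5  4

4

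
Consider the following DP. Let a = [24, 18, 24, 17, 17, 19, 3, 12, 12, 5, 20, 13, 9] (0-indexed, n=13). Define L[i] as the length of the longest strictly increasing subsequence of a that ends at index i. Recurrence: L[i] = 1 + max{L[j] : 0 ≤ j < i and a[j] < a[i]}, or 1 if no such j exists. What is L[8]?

2

   i    0    1    2    3    4    5    6    7    8    9   10   11   12
a[i]   24   18   24   17   17   19    3   12   12    5   20   13    9
L[i]    1    1    2    1    1    2    1    2    2    2    3    3    3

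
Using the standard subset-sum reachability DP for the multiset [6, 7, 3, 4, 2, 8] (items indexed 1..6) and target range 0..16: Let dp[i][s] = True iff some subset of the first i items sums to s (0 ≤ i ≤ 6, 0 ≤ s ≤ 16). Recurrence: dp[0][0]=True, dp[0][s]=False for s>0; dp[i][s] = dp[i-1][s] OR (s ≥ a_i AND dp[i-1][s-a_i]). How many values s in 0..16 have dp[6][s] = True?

16

i\s   0   1   2   3   4   5   6   7   8   9  10  11  12  13  14  15  16
  0   T   F   F   F   F   F   F   F   F   F   F   F   F   F   F   F   F
  1   T   F   F   F   F   F   T   F   F   F   F   F   F   F   F   F   F
  2   T   F   F   F   F   F   T   T   F   F   F   F   F   T   F   F   F
  3   T   F   F   T   F   F   T   T   F   T   T   F   F   T   F   F   T
  4   T   F   F   T   T   F   T   T   F   T   T   T   F   T   T   F   T
  5   T   F   T   T   T   T   T   T   T   T   T   T   T   T   T   T   T
  6   T   F   T   T   T   T   T   T   T   T   T   T   T   T   T   T   T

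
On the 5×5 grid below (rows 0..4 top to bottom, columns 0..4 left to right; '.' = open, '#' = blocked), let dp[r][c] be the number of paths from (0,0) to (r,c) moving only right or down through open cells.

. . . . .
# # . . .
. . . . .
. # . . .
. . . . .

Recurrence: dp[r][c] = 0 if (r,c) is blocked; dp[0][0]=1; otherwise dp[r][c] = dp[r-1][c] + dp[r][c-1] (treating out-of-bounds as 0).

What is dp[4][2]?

1

r\c   0   1   2   3   4
  0   1   1   1   1   1
  1   0   0   1   2   3
  2   0   0   1   3   6
  3   0   0   1   4  10
  4   0   0   1   5  15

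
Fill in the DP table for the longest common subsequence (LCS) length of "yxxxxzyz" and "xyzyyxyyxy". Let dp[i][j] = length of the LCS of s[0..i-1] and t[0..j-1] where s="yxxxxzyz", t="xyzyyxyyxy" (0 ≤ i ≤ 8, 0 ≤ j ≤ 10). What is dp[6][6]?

   ''  x  y  z  y  y  x  y  y  x  y
''  0  0  0  0  0  0  0  0  0  0  0
 y  0  0  1  1  1  1  1  1  1  1  1
 x  0  1  1  1  1  1  2  2  2  2  2
 x  0  1  1  1  1  1  2  2  2  3  3
 x  0  1  1  1  1  1  2  2  2  3  3
 x  0  1  1  1  1  1  2  2  2  3  3
 z  0  1  1  2  2  2  2  2  2  3  3
 y  0  1  2  2  3  3  3  3  3  3  4
 z  0  1  2  3  3  3  3  3  3  3  4

2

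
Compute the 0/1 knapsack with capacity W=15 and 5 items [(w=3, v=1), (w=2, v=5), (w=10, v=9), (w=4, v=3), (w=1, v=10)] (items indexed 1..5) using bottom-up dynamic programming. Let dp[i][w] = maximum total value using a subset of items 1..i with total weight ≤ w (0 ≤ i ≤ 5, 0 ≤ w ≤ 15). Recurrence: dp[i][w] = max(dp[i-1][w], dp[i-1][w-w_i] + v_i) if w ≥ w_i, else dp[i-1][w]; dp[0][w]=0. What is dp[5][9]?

18

i\w   0   1   2   3   4   5   6   7   8   9  10  11  12  13  14  15
  0   0   0   0   0   0   0   0   0   0   0   0   0   0   0   0   0
  1   0   0   0   1   1   1   1   1   1   1   1   1   1   1   1   1
  2   0   0   5   5   5   6   6   6   6   6   6   6   6   6   6   6
  3   0   0   5   5   5   6   6   6   6   6   9   9  14  14  14  15
  4   0   0   5   5   5   6   8   8   8   9   9   9  14  14  14  15
  5   0  10  10  15  15  15  16  18  18  18  19  19  19  24  24  24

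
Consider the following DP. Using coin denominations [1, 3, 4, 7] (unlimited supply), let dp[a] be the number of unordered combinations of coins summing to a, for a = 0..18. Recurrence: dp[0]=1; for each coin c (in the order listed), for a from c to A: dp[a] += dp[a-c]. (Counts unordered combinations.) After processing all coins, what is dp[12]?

14

after  coin     0     1     2     3     4     5     6     7     8     9    10    11    12    13    14    15    16    17    18
          1     1     1     1     1     1     1     1     1     1     1     1     1     1     1     1     1     1     1     1
          3     1     1     1     2     2     2     3     3     3     4     4     4     5     5     5     6     6     6     7
          4     1     1     1     2     3     3     4     5     6     7     8     9    11    12    13    15    17    18    20
          7     1     1     1     2     3     3     4     6     7     8    10    12    14    16    19    22    25    28    32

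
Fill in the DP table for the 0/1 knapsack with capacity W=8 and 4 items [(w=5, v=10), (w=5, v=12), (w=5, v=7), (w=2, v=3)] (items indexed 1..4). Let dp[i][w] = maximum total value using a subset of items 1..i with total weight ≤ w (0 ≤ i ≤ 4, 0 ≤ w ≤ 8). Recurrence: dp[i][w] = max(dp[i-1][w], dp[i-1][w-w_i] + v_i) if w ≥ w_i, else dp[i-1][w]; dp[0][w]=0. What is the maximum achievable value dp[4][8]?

i\w   0   1   2   3   4   5   6   7   8
  0   0   0   0   0   0   0   0   0   0
  1   0   0   0   0   0  10  10  10  10
  2   0   0   0   0   0  12  12  12  12
  3   0   0   0   0   0  12  12  12  12
  4   0   0   3   3   3  12  12  15  15

15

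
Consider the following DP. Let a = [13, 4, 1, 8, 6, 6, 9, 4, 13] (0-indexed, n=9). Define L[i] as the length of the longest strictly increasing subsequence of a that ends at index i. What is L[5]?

2

   i    0    1    2    3    4    5    6    7    8
a[i]   13    4    1    8    6    6    9    4   13
L[i]    1    1    1    2    2    2    3    2    4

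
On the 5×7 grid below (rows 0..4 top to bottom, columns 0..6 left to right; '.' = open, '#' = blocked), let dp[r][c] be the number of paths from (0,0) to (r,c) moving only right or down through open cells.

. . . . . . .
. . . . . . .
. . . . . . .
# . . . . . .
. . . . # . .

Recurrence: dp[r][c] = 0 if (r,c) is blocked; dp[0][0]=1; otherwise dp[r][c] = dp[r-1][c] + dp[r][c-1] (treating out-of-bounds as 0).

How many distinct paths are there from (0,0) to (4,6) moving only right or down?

r\c   0   1   2   3   4   5   6
  0   1   1   1   1   1   1   1
  1   1   2   3   4   5   6   7
  2   1   3   6  10  15  21  28
  3   0   3   9  19  34  55  83
  4   0   3  12  31   0  55 138

138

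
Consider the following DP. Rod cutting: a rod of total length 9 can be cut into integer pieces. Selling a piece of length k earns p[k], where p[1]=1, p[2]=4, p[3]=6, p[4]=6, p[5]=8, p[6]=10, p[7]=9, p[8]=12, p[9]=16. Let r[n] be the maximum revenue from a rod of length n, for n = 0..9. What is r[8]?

16

   n    0    1    2    3    4    5    6    7    8    9
r[n]    0    1    4    6    8   10   12   14   16   18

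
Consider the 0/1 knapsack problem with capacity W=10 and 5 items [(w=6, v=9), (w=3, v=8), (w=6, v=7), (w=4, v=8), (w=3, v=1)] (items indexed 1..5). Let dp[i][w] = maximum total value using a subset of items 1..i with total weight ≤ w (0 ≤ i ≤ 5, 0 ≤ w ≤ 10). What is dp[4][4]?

8

i\w   0   1   2   3   4   5   6   7   8   9  10
  0   0   0   0   0   0   0   0   0   0   0   0
  1   0   0   0   0   0   0   9   9   9   9   9
  2   0   0   0   8   8   8   9   9   9  17  17
  3   0   0   0   8   8   8   9   9   9  17  17
  4   0   0   0   8   8   8   9  16  16  17  17
  5   0   0   0   8   8   8   9  16  16  17  17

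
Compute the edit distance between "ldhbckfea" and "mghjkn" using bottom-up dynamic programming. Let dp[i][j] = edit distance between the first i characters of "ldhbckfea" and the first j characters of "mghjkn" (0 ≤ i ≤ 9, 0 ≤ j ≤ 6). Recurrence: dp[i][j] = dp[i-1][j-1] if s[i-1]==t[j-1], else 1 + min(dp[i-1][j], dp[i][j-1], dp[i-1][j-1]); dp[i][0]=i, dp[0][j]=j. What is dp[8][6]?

   ''  m  g  h  j  k  n
''  0  1  2  3  4  5  6
 l  1  1  2  3  4  5  6
 d  2  2  2  3  4  5  6
 h  3  3  3  2  3  4  5
 b  4  4  4  3  3  4  5
 c  5  5  5  4  4  4  5
 k  6  6  6  5  5  4  5
 f  7  7  7  6  6  5  5
 e  8  8  8  7  7  6  6
 a  9  9  9  8  8  7  7

6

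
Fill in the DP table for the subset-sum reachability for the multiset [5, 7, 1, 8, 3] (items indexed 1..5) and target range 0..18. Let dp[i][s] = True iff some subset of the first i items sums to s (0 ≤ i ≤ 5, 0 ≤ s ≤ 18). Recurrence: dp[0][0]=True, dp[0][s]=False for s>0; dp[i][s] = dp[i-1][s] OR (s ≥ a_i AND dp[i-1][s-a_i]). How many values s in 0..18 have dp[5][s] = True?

18

i\s   0   1   2   3   4   5   6   7   8   9  10  11  12  13  14  15  16  17  18
  0   T   F   F   F   F   F   F   F   F   F   F   F   F   F   F   F   F   F   F
  1   T   F   F   F   F   T   F   F   F   F   F   F   F   F   F   F   F   F   F
  2   T   F   F   F   F   T   F   T   F   F   F   F   T   F   F   F   F   F   F
  3   T   T   F   F   F   T   T   T   T   F   F   F   T   T   F   F   F   F   F
  4   T   T   F   F   F   T   T   T   T   T   F   F   T   T   T   T   T   F   F
  5   T   T   F   T   T   T   T   T   T   T   T   T   T   T   T   T   T   T   T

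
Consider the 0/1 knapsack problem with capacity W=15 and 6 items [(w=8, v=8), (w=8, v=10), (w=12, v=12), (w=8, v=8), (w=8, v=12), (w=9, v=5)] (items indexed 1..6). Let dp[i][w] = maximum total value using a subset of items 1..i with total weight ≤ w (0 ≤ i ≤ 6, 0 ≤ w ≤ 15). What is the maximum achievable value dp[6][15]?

12

i\w   0   1   2   3   4   5   6   7   8   9  10  11  12  13  14  15
  0   0   0   0   0   0   0   0   0   0   0   0   0   0   0   0   0
  1   0   0   0   0   0   0   0   0   8   8   8   8   8   8   8   8
  2   0   0   0   0   0   0   0   0  10  10  10  10  10  10  10  10
  3   0   0   0   0   0   0   0   0  10  10  10  10  12  12  12  12
  4   0   0   0   0   0   0   0   0  10  10  10  10  12  12  12  12
  5   0   0   0   0   0   0   0   0  12  12  12  12  12  12  12  12
  6   0   0   0   0   0   0   0   0  12  12  12  12  12  12  12  12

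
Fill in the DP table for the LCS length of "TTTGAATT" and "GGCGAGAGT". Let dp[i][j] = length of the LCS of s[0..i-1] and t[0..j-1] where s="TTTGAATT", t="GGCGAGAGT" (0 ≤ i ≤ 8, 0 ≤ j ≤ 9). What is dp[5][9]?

2

   ''  G  G  C  G  A  G  A  G  T
''  0  0  0  0  0  0  0  0  0  0
 T  0  0  0  0  0  0  0  0  0  1
 T  0  0  0  0  0  0  0  0  0  1
 T  0  0  0  0  0  0  0  0  0  1
 G  0  1  1  1  1  1  1  1  1  1
 A  0  1  1  1  1  2  2  2  2  2
 A  0  1  1  1  1  2  2  3  3  3
 T  0  1  1  1  1  2  2  3  3  4
 T  0  1  1  1  1  2  2  3  3  4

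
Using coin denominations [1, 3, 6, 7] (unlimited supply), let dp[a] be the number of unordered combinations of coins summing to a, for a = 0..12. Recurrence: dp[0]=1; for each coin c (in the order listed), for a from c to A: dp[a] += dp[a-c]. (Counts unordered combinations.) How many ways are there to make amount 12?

after  coin     0     1     2     3     4     5     6     7     8     9    10    11    12
          1     1     1     1     1     1     1     1     1     1     1     1     1     1
          3     1     1     1     2     2     2     3     3     3     4     4     4     5
          6     1     1     1     2     2     2     4     4     4     6     6     6     9
          7     1     1     1     2     2     2     4     5     5     7     8     8    11

11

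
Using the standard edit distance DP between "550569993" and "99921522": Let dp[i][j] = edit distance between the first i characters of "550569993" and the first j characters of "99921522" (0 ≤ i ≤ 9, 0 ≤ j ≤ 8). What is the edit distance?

   ''  9  9  9  2  1  5  2  2
''  0  1  2  3  4  5  6  7  8
 5  1  1  2  3  4  5  5  6  7
 5  2  2  2  3  4  5  5  6  7
 0  3  3  3  3  4  5  6  6  7
 5  4  4  4  4  4  5  5  6  7
 6  5  5  5  5  5  5  6  6  7
 9  6  5  5  5  6  6  6  7  7
 9  7  6  5  5  6  7  7  7  8
 9  8  7  6  5  6  7  8  8  8
 3  9  8  7  6  6  7  8  9  9

9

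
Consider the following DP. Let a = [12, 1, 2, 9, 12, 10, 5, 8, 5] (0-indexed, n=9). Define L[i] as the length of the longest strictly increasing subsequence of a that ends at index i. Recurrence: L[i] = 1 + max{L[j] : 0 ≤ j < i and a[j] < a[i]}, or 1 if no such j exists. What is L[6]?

   i    0    1    2    3    4    5    6    7    8
a[i]   12    1    2    9   12   10    5    8    5
L[i]    1    1    2    3    4    4    3    4    3

3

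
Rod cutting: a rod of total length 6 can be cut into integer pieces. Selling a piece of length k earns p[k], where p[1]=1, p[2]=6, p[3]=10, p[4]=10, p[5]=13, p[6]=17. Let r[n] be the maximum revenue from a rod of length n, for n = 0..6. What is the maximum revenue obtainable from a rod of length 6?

   n    0    1    2    3    4    5    6
r[n]    0    1    6   10   12   16   20

20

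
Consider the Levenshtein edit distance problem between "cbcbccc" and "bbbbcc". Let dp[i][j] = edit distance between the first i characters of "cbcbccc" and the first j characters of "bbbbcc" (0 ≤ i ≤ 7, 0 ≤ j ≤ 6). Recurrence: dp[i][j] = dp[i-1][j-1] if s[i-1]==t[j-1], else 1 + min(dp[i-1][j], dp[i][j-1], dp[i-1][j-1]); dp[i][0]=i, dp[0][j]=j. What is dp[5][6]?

   ''  b  b  b  b  c  c
''  0  1  2  3  4  5  6
 c  1  1  2  3  4  4  5
 b  2  1  1  2  3  4  5
 c  3  2  2  2  3  3  4
 b  4  3  2  2  2  3  4
 c  5  4  3  3  3  2  3
 c  6  5  4  4  4  3  2
 c  7  6  5  5  5  4  3

3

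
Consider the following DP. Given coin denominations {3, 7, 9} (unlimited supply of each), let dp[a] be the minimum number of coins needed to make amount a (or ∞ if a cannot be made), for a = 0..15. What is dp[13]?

3

 a  0  1  2  3  4  5  6  7  8  9 10 11 12 13 14 15
dp  0  -  -  1  -  -  2  1  -  1  2  -  2  3  2  3
(- denotes ∞ / unreachable)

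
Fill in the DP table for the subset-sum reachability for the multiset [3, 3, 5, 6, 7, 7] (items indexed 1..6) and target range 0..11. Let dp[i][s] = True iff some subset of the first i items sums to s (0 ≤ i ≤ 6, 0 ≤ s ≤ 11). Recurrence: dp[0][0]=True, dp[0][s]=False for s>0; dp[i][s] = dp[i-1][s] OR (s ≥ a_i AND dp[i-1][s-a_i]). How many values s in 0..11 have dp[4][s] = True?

i\s   0   1   2   3   4   5   6   7   8   9  10  11
  0   T   F   F   F   F   F   F   F   F   F   F   F
  1   T   F   F   T   F   F   F   F   F   F   F   F
  2   T   F   F   T   F   F   T   F   F   F   F   F
  3   T   F   F   T   F   T   T   F   T   F   F   T
  4   T   F   F   T   F   T   T   F   T   T   F   T
  5   T   F   F   T   F   T   T   T   T   T   T   T
  6   T   F   F   T   F   T   T   T   T   T   T   T

7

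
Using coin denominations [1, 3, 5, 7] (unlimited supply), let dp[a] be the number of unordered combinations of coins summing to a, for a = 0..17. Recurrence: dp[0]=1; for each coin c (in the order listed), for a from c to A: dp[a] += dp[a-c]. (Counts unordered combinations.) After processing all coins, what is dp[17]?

after  coin     0     1     2     3     4     5     6     7     8     9    10    11    12    13    14    15    16    17
          1     1     1     1     1     1     1     1     1     1     1     1     1     1     1     1     1     1     1
          3     1     1     1     2     2     2     3     3     3     4     4     4     5     5     5     6     6     6
          5     1     1     1     2     2     3     4     4     5     6     7     8     9    10    11    13    14    15
          7     1     1     1     2     2     3     4     5     6     7     9    10    12    14    16    19    21    24

24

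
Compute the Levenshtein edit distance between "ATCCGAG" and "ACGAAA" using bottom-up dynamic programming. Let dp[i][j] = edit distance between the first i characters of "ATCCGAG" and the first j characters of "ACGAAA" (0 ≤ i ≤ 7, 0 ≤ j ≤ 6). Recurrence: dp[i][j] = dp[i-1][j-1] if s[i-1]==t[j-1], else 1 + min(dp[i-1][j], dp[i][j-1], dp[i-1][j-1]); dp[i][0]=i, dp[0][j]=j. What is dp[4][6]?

5

   ''  A  C  G  A  A  A
''  0  1  2  3  4  5  6
 A  1  0  1  2  3  4  5
 T  2  1  1  2  3  4  5
 C  3  2  1  2  3  4  5
 C  4  3  2  2  3  4  5
 G  5  4  3  2  3  4  5
 A  6  5  4  3  2  3  4
 G  7  6  5  4  3  3  4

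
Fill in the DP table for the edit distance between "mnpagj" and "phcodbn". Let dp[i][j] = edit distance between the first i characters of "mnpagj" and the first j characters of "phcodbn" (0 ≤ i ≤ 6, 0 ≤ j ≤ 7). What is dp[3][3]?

3

   ''  p  h  c  o  d  b  n
''  0  1  2  3  4  5  6  7
 m  1  1  2  3  4  5  6  7
 n  2  2  2  3  4  5  6  6
 p  3  2  3  3  4  5  6  7
 a  4  3  3  4  4  5  6  7
 g  5  4  4  4  5  5  6  7
 j  6  5  5  5  5  6  6  7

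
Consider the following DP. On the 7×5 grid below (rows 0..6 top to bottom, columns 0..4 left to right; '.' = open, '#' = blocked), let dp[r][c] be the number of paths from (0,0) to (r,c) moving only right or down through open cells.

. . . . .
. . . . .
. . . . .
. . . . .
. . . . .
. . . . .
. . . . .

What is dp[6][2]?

28

r\c   0   1   2   3   4
  0   1   1   1   1   1
  1   1   2   3   4   5
  2   1   3   6  10  15
  3   1   4  10  20  35
  4   1   5  15  35  70
  5   1   6  21  56 126
  6   1   7  28  84 210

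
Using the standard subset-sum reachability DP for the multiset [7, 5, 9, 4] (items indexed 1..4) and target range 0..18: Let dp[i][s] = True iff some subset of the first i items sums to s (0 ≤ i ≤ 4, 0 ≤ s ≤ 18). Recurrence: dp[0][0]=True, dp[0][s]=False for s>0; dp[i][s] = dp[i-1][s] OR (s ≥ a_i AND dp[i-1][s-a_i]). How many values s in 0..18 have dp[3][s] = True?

7

i\s   0   1   2   3   4   5   6   7   8   9  10  11  12  13  14  15  16  17  18
  0   T   F   F   F   F   F   F   F   F   F   F   F   F   F   F   F   F   F   F
  1   T   F   F   F   F   F   F   T   F   F   F   F   F   F   F   F   F   F   F
  2   T   F   F   F   F   T   F   T   F   F   F   F   T   F   F   F   F   F   F
  3   T   F   F   F   F   T   F   T   F   T   F   F   T   F   T   F   T   F   F
  4   T   F   F   F   T   T   F   T   F   T   F   T   T   T   T   F   T   F   T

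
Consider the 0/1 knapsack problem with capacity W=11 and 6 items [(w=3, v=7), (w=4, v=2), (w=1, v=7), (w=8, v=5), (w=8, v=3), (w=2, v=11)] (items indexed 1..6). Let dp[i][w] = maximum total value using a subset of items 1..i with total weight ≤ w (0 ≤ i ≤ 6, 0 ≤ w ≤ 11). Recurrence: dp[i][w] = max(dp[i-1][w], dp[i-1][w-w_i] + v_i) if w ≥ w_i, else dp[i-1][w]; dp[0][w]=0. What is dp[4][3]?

i\w   0   1   2   3   4   5   6   7   8   9  10  11
  0   0   0   0   0   0   0   0   0   0   0   0   0
  1   0   0   0   7   7   7   7   7   7   7   7   7
  2   0   0   0   7   7   7   7   9   9   9   9   9
  3   0   7   7   7  14  14  14  14  16  16  16  16
  4   0   7   7   7  14  14  14  14  16  16  16  16
  5   0   7   7   7  14  14  14  14  16  16  16  16
  6   0   7  11  18  18  18  25  25  25  25  27  27

7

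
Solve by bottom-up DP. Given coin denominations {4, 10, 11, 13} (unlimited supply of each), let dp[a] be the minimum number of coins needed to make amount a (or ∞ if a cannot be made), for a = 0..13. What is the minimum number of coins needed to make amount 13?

1

 a  0  1  2  3  4  5  6  7  8  9 10 11 12 13
dp  0  -  -  -  1  -  -  -  2  -  1  1  3  1
(- denotes ∞ / unreachable)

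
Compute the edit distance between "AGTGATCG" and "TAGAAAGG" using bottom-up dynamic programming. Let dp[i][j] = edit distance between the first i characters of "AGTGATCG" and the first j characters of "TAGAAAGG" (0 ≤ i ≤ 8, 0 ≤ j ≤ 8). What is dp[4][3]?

   ''  T  A  G  A  A  A  G  G
''  0  1  2  3  4  5  6  7  8
 A  1  1  1  2  3  4  5  6  7
 G  2  2  2  1  2  3  4  5  6
 T  3  2  3  2  2  3  4  5  6
 G  4  3  3  3  3  3  4  4  5
 A  5  4  3  4  3  3  3  4  5
 T  6  5  4  4  4  4  4  4  5
 C  7  6  5  5  5  5  5  5  5
 G  8  7  6  5  6  6  6  5  5

3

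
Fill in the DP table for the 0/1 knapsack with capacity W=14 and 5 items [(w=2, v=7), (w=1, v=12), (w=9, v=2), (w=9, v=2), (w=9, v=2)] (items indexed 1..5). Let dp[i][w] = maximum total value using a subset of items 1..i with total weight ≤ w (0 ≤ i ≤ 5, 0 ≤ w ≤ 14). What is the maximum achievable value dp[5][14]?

21

i\w   0   1   2   3   4   5   6   7   8   9  10  11  12  13  14
  0   0   0   0   0   0   0   0   0   0   0   0   0   0   0   0
  1   0   0   7   7   7   7   7   7   7   7   7   7   7   7   7
  2   0  12  12  19  19  19  19  19  19  19  19  19  19  19  19
  3   0  12  12  19  19  19  19  19  19  19  19  19  21  21  21
  4   0  12  12  19  19  19  19  19  19  19  19  19  21  21  21
  5   0  12  12  19  19  19  19  19  19  19  19  19  21  21  21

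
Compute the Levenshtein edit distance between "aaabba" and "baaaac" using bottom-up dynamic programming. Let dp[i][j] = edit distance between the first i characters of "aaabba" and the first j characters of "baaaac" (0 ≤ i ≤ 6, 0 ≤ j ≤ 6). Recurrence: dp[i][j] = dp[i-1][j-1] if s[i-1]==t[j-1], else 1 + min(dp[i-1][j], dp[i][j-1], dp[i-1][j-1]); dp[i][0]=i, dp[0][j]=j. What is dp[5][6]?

3

   ''  b  a  a  a  a  c
''  0  1  2  3  4  5  6
 a  1  1  1  2  3  4  5
 a  2  2  1  1  2  3  4
 a  3  3  2  1  1  2  3
 b  4  3  3  2  2  2  3
 b  5  4  4  3  3  3  3
 a  6  5  4  4  3  3  4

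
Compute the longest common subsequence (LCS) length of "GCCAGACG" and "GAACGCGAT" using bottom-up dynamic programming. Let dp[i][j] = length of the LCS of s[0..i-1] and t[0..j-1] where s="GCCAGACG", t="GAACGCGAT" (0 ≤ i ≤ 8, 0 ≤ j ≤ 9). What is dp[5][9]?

   ''  G  A  A  C  G  C  G  A  T
''  0  0  0  0  0  0  0  0  0  0
 G  0  1  1  1  1  1  1  1  1  1
 C  0  1  1  1  2  2  2  2  2  2
 C  0  1  1  1  2  2  3  3  3  3
 A  0  1  2  2  2  2  3  3  4  4
 G  0  1  2  2  2  3  3  4  4  4
 A  0  1  2  3  3  3  3  4  5  5
 C  0  1  2  3  4  4  4  4  5  5
 G  0  1  2  3  4  5  5  5  5  5

4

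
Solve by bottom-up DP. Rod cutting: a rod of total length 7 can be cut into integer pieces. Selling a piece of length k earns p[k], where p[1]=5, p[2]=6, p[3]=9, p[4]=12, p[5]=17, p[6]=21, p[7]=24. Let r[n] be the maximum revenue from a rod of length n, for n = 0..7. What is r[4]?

20

   n    0    1    2    3    4    5    6    7
r[n]    0    5   10   15   20   25   30   35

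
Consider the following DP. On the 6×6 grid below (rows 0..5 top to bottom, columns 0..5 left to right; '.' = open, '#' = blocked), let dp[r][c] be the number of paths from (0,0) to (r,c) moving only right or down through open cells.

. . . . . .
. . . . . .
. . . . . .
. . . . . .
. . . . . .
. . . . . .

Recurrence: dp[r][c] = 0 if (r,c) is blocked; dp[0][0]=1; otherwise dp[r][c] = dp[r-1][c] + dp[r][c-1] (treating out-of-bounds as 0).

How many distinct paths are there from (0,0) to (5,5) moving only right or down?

252

r\c   0   1   2   3   4   5
  0   1   1   1   1   1   1
  1   1   2   3   4   5   6
  2   1   3   6  10  15  21
  3   1   4  10  20  35  56
  4   1   5  15  35  70 126
  5   1   6  21  56 126 252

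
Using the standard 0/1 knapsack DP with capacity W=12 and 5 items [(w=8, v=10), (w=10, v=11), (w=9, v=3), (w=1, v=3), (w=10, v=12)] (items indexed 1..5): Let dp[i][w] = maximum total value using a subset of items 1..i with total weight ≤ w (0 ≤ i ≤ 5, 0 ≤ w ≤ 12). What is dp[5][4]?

i\w   0   1   2   3   4   5   6   7   8   9  10  11  12
  0   0   0   0   0   0   0   0   0   0   0   0   0   0
  1   0   0   0   0   0   0   0   0  10  10  10  10  10
  2   0   0   0   0   0   0   0   0  10  10  11  11  11
  3   0   0   0   0   0   0   0   0  10  10  11  11  11
  4   0   3   3   3   3   3   3   3  10  13  13  14  14
  5   0   3   3   3   3   3   3   3  10  13  13  15  15

3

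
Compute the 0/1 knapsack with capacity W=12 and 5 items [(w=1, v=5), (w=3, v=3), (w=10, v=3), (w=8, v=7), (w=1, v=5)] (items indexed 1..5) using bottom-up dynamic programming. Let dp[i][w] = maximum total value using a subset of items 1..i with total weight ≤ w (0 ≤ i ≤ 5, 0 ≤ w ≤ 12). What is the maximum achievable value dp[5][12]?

i\w   0   1   2   3   4   5   6   7   8   9  10  11  12
  0   0   0   0   0   0   0   0   0   0   0   0   0   0
  1   0   5   5   5   5   5   5   5   5   5   5   5   5
  2   0   5   5   5   8   8   8   8   8   8   8   8   8
  3   0   5   5   5   8   8   8   8   8   8   8   8   8
  4   0   5   5   5   8   8   8   8   8  12  12  12  15
  5   0   5  10  10  10  13  13  13  13  13  17  17  17

17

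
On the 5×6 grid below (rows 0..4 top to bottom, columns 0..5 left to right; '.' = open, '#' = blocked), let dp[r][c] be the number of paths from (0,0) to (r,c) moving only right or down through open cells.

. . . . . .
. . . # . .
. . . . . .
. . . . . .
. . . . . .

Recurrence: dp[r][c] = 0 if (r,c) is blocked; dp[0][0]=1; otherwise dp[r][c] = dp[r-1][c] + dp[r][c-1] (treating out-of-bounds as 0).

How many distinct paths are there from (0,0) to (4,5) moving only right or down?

r\c   0   1   2   3   4   5
  0   1   1   1   1   1   1
  1   1   2   3   0   1   2
  2   1   3   6   6   7   9
  3   1   4  10  16  23  32
  4   1   5  15  31  54  86

86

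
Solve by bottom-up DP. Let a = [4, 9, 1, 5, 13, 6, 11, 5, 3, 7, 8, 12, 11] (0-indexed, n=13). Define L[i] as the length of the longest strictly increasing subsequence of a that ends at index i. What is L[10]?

   i    0    1    2    3    4    5    6    7    8    9   10   11   12
a[i]    4    9    1    5   13    6   11    5    3    7    8   12   11
L[i]    1    2    1    2    3    3    4    2    2    4    5    6    6

5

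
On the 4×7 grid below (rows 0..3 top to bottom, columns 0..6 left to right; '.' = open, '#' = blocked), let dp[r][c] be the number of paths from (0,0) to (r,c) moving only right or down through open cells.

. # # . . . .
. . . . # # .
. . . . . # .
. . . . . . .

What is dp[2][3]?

r\c   0   1   2   3   4   5   6
  0   1   0   0   0   0   0   0
  1   1   1   1   1   0   0   0
  2   1   2   3   4   4   0   0
  3   1   3   6  10  14  14  14

4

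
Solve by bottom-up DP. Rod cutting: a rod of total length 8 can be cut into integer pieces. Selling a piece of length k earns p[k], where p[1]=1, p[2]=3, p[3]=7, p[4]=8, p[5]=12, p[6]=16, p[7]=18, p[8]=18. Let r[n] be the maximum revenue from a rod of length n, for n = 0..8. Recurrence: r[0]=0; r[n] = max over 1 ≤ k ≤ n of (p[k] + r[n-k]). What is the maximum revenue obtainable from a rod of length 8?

   n    0    1    2    3    4    5    6    7    8
r[n]    0    1    3    7    8   12   16   18   19

19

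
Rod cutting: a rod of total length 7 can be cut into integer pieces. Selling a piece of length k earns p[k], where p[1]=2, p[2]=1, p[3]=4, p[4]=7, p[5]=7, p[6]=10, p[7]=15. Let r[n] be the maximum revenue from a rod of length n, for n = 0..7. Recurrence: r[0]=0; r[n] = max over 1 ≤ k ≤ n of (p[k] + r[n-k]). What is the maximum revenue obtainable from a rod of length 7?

15

   n    0    1    2    3    4    5    6    7
r[n]    0    2    4    6    8   10   12   15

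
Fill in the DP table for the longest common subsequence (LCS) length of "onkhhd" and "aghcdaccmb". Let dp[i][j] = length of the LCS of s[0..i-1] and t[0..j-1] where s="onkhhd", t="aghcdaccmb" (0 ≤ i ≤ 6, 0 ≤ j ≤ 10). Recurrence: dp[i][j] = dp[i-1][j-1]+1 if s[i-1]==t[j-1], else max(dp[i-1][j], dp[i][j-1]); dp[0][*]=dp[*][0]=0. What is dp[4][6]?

   ''  a  g  h  c  d  a  c  c  m  b
''  0  0  0  0  0  0  0  0  0  0  0
 o  0  0  0  0  0  0  0  0  0  0  0
 n  0  0  0  0  0  0  0  0  0  0  0
 k  0  0  0  0  0  0  0  0  0  0  0
 h  0  0  0  1  1  1  1  1  1  1  1
 h  0  0  0  1  1  1  1  1  1  1  1
 d  0  0  0  1  1  2  2  2  2  2  2

1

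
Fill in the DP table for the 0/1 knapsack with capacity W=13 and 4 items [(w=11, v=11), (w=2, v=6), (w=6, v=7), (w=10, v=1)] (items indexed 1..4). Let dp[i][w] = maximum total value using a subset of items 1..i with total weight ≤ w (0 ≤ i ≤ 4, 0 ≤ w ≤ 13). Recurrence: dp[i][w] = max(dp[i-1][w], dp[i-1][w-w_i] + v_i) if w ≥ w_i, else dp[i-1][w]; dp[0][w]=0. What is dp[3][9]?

13

i\w   0   1   2   3   4   5   6   7   8   9  10  11  12  13
  0   0   0   0   0   0   0   0   0   0   0   0   0   0   0
  1   0   0   0   0   0   0   0   0   0   0   0  11  11  11
  2   0   0   6   6   6   6   6   6   6   6   6  11  11  17
  3   0   0   6   6   6   6   7   7  13  13  13  13  13  17
  4   0   0   6   6   6   6   7   7  13  13  13  13  13  17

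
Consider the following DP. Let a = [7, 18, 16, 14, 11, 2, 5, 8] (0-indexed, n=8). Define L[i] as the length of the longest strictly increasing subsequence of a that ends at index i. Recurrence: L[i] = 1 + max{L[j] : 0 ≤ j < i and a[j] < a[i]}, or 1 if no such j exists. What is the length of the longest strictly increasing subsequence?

   i    0    1    2    3    4    5    6    7
a[i]    7   18   16   14   11    2    5    8
L[i]    1    2    2    2    2    1    2    3

3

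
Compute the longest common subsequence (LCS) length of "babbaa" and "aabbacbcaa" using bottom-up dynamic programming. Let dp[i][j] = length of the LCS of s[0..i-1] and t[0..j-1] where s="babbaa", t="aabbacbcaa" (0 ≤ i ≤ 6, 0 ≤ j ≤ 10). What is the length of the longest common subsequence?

5

   ''  a  a  b  b  a  c  b  c  a  a
''  0  0  0  0  0  0  0  0  0  0  0
 b  0  0  0  1  1  1  1  1  1  1  1
 a  0  1  1  1  1  2  2  2  2  2  2
 b  0  1  1  2  2  2  2  3  3  3  3
 b  0  1  1  2  3  3  3  3  3  3  3
 a  0  1  2  2  3  4  4  4  4  4  4
 a  0  1  2  2  3  4  4  4  4  5  5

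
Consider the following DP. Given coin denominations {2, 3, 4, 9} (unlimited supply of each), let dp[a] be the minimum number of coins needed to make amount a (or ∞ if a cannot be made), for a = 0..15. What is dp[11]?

 a  0  1  2  3  4  5  6  7  8  9 10 11 12 13 14 15
dp  0  -  1  1  1  2  2  2  2  1  3  2  2  2  3  3
(- denotes ∞ / unreachable)

2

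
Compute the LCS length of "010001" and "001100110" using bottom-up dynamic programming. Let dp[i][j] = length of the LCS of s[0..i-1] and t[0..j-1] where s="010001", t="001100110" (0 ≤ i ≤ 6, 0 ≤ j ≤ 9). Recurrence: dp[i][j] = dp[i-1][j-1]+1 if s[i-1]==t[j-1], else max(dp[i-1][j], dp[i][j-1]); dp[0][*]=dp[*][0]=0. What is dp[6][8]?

5

   ''  0  0  1  1  0  0  1  1  0
''  0  0  0  0  0  0  0  0  0  0
 0  0  1  1  1  1  1  1  1  1  1
 1  0  1  1  2  2  2  2  2  2  2
 0  0  1  2  2  2  3  3  3  3  3
 0  0  1  2  2  2  3  4  4  4  4
 0  0  1  2  2  2  3  4  4  4  5
 1  0  1  2  3  3  3  4  5  5  5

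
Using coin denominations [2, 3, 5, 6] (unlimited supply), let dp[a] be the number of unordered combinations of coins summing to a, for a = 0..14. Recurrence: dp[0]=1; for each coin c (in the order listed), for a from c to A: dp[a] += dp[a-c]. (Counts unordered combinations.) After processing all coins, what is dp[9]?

4

after  coin     0     1     2     3     4     5     6     7     8     9    10    11    12    13    14
          2     1     0     1     0     1     0     1     0     1     0     1     0     1     0     1
          3     1     0     1     1     1     1     2     1     2     2     2     2     3     2     3
          5     1     0     1     1     1     2     2     2     3     3     4     4     5     5     6
          6     1     0     1     1     1     2     3     2     4     4     5     6     8     7    10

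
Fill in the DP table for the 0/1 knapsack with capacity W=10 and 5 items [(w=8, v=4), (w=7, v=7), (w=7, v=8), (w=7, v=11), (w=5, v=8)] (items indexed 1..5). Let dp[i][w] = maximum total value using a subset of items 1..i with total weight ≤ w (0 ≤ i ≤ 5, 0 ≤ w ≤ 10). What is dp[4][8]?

11

i\w   0   1   2   3   4   5   6   7   8   9  10
  0   0   0   0   0   0   0   0   0   0   0   0
  1   0   0   0   0   0   0   0   0   4   4   4
  2   0   0   0   0   0   0   0   7   7   7   7
  3   0   0   0   0   0   0   0   8   8   8   8
  4   0   0   0   0   0   0   0  11  11  11  11
  5   0   0   0   0   0   8   8  11  11  11  11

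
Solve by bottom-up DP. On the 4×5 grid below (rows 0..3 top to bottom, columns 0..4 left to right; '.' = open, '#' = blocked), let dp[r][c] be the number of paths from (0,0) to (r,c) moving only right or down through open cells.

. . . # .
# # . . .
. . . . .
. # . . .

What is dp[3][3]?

3

r\c   0   1   2   3   4
  0   1   1   1   0   0
  1   0   0   1   1   1
  2   0   0   1   2   3
  3   0   0   1   3   6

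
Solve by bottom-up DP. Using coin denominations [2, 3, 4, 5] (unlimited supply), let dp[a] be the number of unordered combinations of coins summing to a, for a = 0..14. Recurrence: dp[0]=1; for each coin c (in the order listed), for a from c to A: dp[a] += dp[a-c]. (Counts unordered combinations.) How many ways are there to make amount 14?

13

after  coin     0     1     2     3     4     5     6     7     8     9    10    11    12    13    14
          2     1     0     1     0     1     0     1     0     1     0     1     0     1     0     1
          3     1     0     1     1     1     1     2     1     2     2     2     2     3     2     3
          4     1     0     1     1     2     1     3     2     4     3     5     4     7     5     8
          5     1     0     1     1     2     2     3     3     5     5     7     7    10    10    13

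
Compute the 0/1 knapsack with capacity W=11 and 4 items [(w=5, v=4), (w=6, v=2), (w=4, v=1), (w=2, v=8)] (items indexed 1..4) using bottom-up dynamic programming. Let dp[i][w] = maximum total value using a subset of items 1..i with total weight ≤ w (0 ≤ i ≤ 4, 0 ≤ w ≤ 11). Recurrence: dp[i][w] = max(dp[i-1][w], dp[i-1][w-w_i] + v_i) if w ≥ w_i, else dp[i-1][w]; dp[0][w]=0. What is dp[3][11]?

i\w   0   1   2   3   4   5   6   7   8   9  10  11
  0   0   0   0   0   0   0   0   0   0   0   0   0
  1   0   0   0   0   0   4   4   4   4   4   4   4
  2   0   0   0   0   0   4   4   4   4   4   4   6
  3   0   0   0   0   1   4   4   4   4   5   5   6
  4   0   0   8   8   8   8   9  12  12  12  12  13

6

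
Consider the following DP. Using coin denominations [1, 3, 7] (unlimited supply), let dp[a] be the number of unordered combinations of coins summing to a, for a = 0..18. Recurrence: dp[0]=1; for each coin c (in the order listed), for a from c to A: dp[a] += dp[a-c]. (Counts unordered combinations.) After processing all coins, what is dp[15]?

after  coin     0     1     2     3     4     5     6     7     8     9    10    11    12    13    14    15    16    17    18
          1     1     1     1     1     1     1     1     1     1     1     1     1     1     1     1     1     1     1     1
          3     1     1     1     2     2     2     3     3     3     4     4     4     5     5     5     6     6     6     7
          7     1     1     1     2     2     2     3     4     4     5     6     6     7     8     9    10    11    12    13

10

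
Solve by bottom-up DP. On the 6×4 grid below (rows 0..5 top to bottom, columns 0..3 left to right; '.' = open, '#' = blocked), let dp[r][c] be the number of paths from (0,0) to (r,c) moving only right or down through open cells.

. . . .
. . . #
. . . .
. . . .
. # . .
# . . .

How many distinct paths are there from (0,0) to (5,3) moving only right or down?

r\c   0   1   2   3
  0   1   1   1   1
  1   1   2   3   0
  2   1   3   6   6
  3   1   4  10  16
  4   1   0  10  26
  5   0   0  10  36

36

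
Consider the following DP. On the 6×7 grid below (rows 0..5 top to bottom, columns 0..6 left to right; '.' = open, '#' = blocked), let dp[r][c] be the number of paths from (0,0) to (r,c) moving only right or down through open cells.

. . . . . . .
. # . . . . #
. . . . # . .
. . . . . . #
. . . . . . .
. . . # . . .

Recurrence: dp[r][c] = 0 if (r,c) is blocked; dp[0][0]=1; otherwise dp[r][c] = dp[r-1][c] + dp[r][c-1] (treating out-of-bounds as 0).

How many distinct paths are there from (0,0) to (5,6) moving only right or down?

93

r\c   0   1   2   3   4   5   6
  0   1   1   1   1   1   1   1
  1   1   0   1   2   3   4   0
  2   1   1   2   4   0   4   4
  3   1   2   4   8   8  12   0
  4   1   3   7  15  23  35  35
  5   1   4  11   0  23  58  93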